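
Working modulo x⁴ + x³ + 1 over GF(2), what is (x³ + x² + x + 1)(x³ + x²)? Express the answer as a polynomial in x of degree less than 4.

x^3 + x + 1

Multiply in GF(2)[x]: (x³ + x² + x + 1)·(x³ + x²) = x⁶ + x².
Reduce using x⁴ ≡ x³ + 1 (mod x⁴ + x³ + 1).
Reduced: x³ + x + 1.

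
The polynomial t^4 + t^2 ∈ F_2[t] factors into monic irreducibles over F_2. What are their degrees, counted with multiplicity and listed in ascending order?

1, 1, 1, 1

Write h(t) = t^4 + t^2.
Roots in F_2: h(0) = 0 → root; h(1) = 0 → root.
Linear factors from roots: (t), (t + 1).
Complete factorization: h(t) = (t)^2·(t + 1)^2.
Factor degrees with multiplicity: 1 + 1 + 1 + 1 = 4.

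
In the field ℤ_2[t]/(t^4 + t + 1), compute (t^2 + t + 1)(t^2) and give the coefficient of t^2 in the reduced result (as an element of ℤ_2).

1

Multiply in ℤ_2[t]: (t^2 + t + 1)·(t^2) = t^4 + t^3 + t^2.
Reduce using t^4 ≡ t + 1 (mod t^4 + t + 1).
Reduced: t^3 + t^2 + t + 1.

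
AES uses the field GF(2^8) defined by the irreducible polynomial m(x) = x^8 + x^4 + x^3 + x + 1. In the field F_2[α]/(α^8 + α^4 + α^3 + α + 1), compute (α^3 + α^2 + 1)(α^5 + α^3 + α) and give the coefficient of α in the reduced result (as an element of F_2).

0

Multiply in F_2[α]: (α^3 + α^2 + 1)·(α^5 + α^3 + α) = α^8 + α^7 + α^6 + α^4 + α.
Reduce using α^8 ≡ α^4 + α^3 + α + 1 (mod α^8 + α^4 + α^3 + α + 1).
Reduced: α^7 + α^6 + α^3 + 1.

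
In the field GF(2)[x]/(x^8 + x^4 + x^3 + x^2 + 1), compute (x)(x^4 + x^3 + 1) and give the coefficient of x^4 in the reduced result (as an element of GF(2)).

1

Multiply in GF(2)[x]: (x)·(x^4 + x^3 + 1) = x^5 + x^4 + x.
Reduced: x^5 + x^4 + x.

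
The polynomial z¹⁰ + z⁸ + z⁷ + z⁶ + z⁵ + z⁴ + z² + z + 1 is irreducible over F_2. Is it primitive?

Write f(z) = z¹⁰ + z⁸ + z⁷ + z⁶ + z⁵ + z⁴ + z² + z + 1.
|GF(2^10)^×| = 2^10 − 1 = 1023. Prime factorization: 1023 = 3·11·31.
f is primitive ⇔ z has order 1023 in GF(2)[z]/(f), i.e. z^(1023/q) ≠ 1 for each prime q | 1023.
z^(341) mod f = z⁹ + z³ + z² + 1.
z^(93) mod f = z⁸ + z⁶ + z⁵ + z⁴ + z² + 1.
z^(33) mod f = z⁷ + z⁴ + z³ + z.
None equal 1, so z has full order 1023; f is primitive.

Yes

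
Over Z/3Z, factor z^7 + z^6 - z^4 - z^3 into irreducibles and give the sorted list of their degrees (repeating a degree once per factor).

Write h(z) = z^7 + z^6 - z^4 - z^3.
Roots in Z/3Z: h(0) = 0 → root; h(1) = 0 → root; h(2) = 0 → root.
Linear factors from roots: (z), (z - 1), (z + 1).
Complete factorization: h(z) = (z + 1)·(z)^3·(z - 1)^3.
Factor degrees with multiplicity: 1 + 1 + 1 + 1 + 1 + 1 + 1 = 7.

1, 1, 1, 1, 1, 1, 1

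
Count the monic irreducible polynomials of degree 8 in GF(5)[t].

x^(5^8) − x is the product of all monic irreducibles of degree dividing 8; Möbius inversion gives N = (1/8) Σ μ(8/d)·5^d.
Divisors of 8: 1, 2, 4, 8; μ(8/d) for each: 0, 0, -1, 1.
Σ = − 5^4 + 5^8 = 390000.
N = 390000/8 = 48750.

48750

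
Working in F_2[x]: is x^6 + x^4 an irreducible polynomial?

Write g(x) = x^6 + x^4.
Check for roots in F_2: g(0) = 0 → root; g(1) = 0 → root.
g(0) = 0, so (x) divides g(x); g is reducible.

No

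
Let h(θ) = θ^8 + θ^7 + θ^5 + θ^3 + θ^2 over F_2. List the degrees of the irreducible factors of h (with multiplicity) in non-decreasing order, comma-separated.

Roots in F_2: h(0) = 0 → root; h(1) = 1.
Linear factors from roots: (θ).
Complete factorization: h(θ) = (θ)^2·(θ^2 + θ + 1)^3.
Factor degrees with multiplicity: 1 + 1 + 2 + 2 + 2 = 8.

1, 1, 2, 2, 2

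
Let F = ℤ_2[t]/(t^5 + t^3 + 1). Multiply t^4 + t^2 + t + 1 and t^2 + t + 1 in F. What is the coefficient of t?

Multiply in ℤ_2[t]: (t^4 + t^2 + t + 1)·(t^2 + t + 1) = t^6 + t^5 + t^2 + 1.
Reduce using t^5 ≡ t^3 + 1 (mod t^5 + t^3 + 1).
Reduced: t^4 + t^3 + t^2 + t.

1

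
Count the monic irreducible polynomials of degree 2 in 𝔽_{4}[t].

The number of monic irreducibles of degree 2 over GF(4) is (1/2)·Σ_{d∣2} μ(2/d) 4^d.
Divisors of 2: 1, 2; μ(2/d) for each: -1, 1.
Σ = − 4^1 + 4^2 = 12.
N = 12/2 = 6.

6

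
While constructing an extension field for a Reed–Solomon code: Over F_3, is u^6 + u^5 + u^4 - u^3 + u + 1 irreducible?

Yes

Write h(u) = u^6 + u^5 + u^4 - u^3 + u + 1.
Check for roots in F_3: h(0) = 1; h(1) = 1; h(2) = 2.
No roots, so no linear factors.
Monic irreducibles of degree 2 over GF(3): u^2 + 1, u^2 + u - 1, u^2 - u - 1.
None of them divide h (all give nonzero remainder).
Degree-3 irreducible divisors: test the 8 monic irreducibles of degree 3 over GF(3).
None of them divide h (all give nonzero remainder).
No irreducible factor of degree ≤ 3 exists, so h is irreducible over GF(3).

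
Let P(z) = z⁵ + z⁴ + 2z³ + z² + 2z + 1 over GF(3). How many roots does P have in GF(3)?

0

Evaluate at each of the 3 elements of GF(3):
P(0) = 1; P(1) = 2; P(2) = 1.
No element is a root.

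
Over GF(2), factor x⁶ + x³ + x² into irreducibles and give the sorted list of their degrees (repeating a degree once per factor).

1, 1, 4

Write h(x) = x⁶ + x³ + x².
Roots in GF(2): h(0) = 0 → root; h(1) = 1.
Linear factors from roots: (x).
Complete factorization: h(x) = (x)^2·(x⁴ + x + 1).
Factor degrees with multiplicity: 1 + 1 + 4 = 6.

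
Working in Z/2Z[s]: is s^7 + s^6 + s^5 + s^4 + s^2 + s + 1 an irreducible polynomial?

Yes

Write g(s) = s^7 + s^6 + s^5 + s^4 + s^2 + s + 1.
Check for roots in Z/2Z: g(0) = 1; g(1) = 1.
No roots, so no linear factors.
Monic irreducibles of degree 2 over GF(2): s^2 + s + 1.
None of them divide g (all give nonzero remainder).
Monic irreducibles of degree 3 over GF(2): s^3 + s + 1, s^3 + s^2 + 1.
None of them divide g (all give nonzero remainder).
No irreducible factor of degree ≤ 3 exists, so g is irreducible over GF(2).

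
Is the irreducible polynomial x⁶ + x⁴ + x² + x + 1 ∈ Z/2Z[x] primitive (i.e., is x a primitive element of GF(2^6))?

Write f(x) = x⁶ + x⁴ + x² + x + 1.
|GF(2^6)^×| = 2^6 − 1 = 63. Prime factorization: 63 = 3^2·7.
f is primitive ⇔ x has order 63 in GF(2)[x]/(f), i.e. x^(63/q) ≠ 1 for each prime q | 63.
x^(21) mod f = 1
x^(9) mod f = x⁴ + x² + x.
Since x^(21) = 1, the order of x divides 21 < 63; not primitive.

No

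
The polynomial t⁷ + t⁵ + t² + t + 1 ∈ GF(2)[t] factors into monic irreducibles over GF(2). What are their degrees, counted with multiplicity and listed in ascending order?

Write h(t) = t⁷ + t⁵ + t² + t + 1.
Roots in GF(2): h(0) = 1; h(1) = 1.
Complete factorization: h(t) = (t⁷ + t⁵ + t² + t + 1).
Factor degrees with multiplicity: 7 = 7.

7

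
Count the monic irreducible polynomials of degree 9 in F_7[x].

4483696

Gauss's count: N_{7}(9) = (1/9) Σ_{d|9} μ(9/d)·7^d.
Divisors of 9: 1, 3, 9; μ(9/d) for each: 0, -1, 1.
Σ = − 7^3 + 7^9 = 40353264.
N = 40353264/9 = 4483696.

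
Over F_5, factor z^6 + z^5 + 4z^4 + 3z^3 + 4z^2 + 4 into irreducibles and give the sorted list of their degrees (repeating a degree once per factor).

2, 4

Write h(z) = z^6 + z^5 + 4z^4 + 3z^3 + 4z^2 + 4.
Roots in F_5: h(0) = 4; h(1) = 2; h(2) = 4; h(3) = 2; h(4) = 4.
Complete factorization: h(z) = (z^2 + 3z + 4)·(z^4 + 3z^3 + z^2 + 3z + 1).
Factor degrees with multiplicity: 2 + 4 = 6.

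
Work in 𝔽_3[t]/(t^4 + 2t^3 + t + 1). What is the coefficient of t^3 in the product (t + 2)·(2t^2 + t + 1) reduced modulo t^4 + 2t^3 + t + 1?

Multiply in 𝔽_3[t]: (t + 2)·(2t^2 + t + 1) = 2t^3 + 2t^2 + 2.
Reduced: 2t^3 + 2t^2 + 2.

2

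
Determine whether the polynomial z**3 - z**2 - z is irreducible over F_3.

No

Write g(z) = z**3 - z**2 - z.
Check for roots in F_3: g(0) = 0 → root; g(1) = 2; g(2) = 2.
g(0) = 0, so (z) divides g(z); g is reducible.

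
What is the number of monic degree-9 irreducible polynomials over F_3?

2184

By the necklace-counting formula, N_3(9) = (1/9) Σ_{d|9} μ(9/d)·3^d.
Divisors of 9: 1, 3, 9; μ(9/d) for each: 0, -1, 1.
Σ = − 3^3 + 3^9 = 19656.
N = 19656/9 = 2184.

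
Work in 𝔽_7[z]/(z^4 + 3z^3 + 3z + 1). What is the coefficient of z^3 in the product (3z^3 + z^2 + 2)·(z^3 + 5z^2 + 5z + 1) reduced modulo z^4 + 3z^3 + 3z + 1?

4

Multiply in 𝔽_7[z]: (3z^3 + z^2 + 2)·(z^3 + 5z^2 + 5z + 1) = 3z^6 + 2z^5 + 6z^4 + 3z^3 + 4z^2 + 3z + 2.
Reduce using z^4 ≡ 4z^3 + 4z + 6 (mod z^4 + 3z^3 + 3z + 1).
Reduced: 4z^3 + z^2 + 6z + 3.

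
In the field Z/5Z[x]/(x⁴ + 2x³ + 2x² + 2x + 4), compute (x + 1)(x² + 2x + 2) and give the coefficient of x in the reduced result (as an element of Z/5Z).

Multiply in Z/5Z[x]: (x + 1)·(x² + 2x + 2) = x³ + 3x² + 4x + 2.
Reduced: x³ + 3x² + 4x + 2.

4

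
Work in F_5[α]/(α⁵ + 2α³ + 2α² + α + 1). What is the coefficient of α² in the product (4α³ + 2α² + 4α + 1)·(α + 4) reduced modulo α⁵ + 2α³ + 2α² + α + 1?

Multiply in F_5[α]: (4α³ + 2α² + 4α + 1)·(α + 4) = 4α⁴ + 3α³ + 2α² + 2α + 4.
Reduced: 4α⁴ + 3α³ + 2α² + 2α + 4.

2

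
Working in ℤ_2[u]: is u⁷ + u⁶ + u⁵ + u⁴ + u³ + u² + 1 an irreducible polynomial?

Write f(u) = u⁷ + u⁶ + u⁵ + u⁴ + u³ + u² + 1.
Check for roots in ℤ_2: f(0) = 1; f(1) = 1.
No roots, so no linear factors.
Monic irreducibles of degree 2 over GF(2): u² + u + 1.
None of them divide f (all give nonzero remainder).
Monic irreducibles of degree 3 over GF(2): u³ + u + 1, u³ + u² + 1.
None of them divide f (all give nonzero remainder).
No irreducible factor of degree ≤ 3 exists, so f is irreducible over GF(2).

Yes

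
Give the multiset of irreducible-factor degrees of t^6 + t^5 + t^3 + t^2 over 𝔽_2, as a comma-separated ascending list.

Write h(t) = t^6 + t^5 + t^3 + t^2.
Roots in 𝔽_2: h(0) = 0 → root; h(1) = 0 → root.
Linear factors from roots: (t), (t + 1).
Complete factorization: h(t) = (t)^2·(t + 1)^2·(t^2 + t + 1).
Factor degrees with multiplicity: 1 + 1 + 1 + 1 + 2 = 6.

1, 1, 1, 1, 2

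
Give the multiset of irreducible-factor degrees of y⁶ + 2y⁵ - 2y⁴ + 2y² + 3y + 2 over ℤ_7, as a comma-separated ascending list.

1, 1, 4

Write f(y) = y⁶ + 2y⁵ - 2y⁴ + 2y² + 3y + 2.
Linear factors from roots: (y - 2), (y + 2).
Complete factorization: f(y) = (y + 2)·(y - 2)·(y⁴ + 2y³ + 2y² + y + 3).
Factor degrees with multiplicity: 1 + 1 + 4 = 6.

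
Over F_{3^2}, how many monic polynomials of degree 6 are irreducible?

x^(9^6) − x is the product of all monic irreducibles of degree dividing 6; Möbius inversion gives N = (1/6) Σ μ(6/d)·9^d.
Divisors of 6: 1, 2, 3, 6; μ(6/d) for each: 1, -1, -1, 1.
Σ = 9^1 − 9^2 − 9^3 + 9^6 = 530640.
N = 530640/6 = 88440.

88440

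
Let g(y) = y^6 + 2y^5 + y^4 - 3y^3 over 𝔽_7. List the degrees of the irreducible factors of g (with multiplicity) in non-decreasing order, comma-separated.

Linear factors from roots: (y).
Complete factorization: g(y) = (y)^3·(y^3 + 2y^2 + y - 3).
Factor degrees with multiplicity: 1 + 1 + 1 + 3 = 6.

1, 1, 1, 3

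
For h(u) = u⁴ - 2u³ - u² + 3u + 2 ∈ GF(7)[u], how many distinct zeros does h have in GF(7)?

Evaluate at each of the 7 elements of GF(7):
h(0) = 2; h(1) = 3; h(2) = 4; h(3) = 1; h(4) = 0 → root; h(5) = 3; h(6) = 1.
Roots: {4}.

1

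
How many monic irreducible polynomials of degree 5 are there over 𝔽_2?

Gauss's count: N_{2}(5) = (1/5) Σ_{d|5} μ(5/d)·2^d.
Divisors of 5: 1, 5; μ(5/d) for each: -1, 1.
Σ = − 2^1 + 2^5 = 30.
N = 30/5 = 6.

6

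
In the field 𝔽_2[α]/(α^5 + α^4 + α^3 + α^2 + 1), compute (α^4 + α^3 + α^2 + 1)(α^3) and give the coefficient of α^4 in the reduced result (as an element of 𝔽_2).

Multiply in 𝔽_2[α]: (α^4 + α^3 + α^2 + 1)·(α^3) = α^7 + α^6 + α^5 + α^3.
Reduce using α^5 ≡ α^4 + α^3 + α^2 + 1 (mod α^5 + α^4 + α^3 + α^2 + 1).
Reduced: α^4 + α^3 + α^2.

1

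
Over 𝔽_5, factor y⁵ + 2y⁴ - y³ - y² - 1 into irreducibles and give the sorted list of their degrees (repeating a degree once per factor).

Write h(y) = y⁵ + 2y⁴ - y³ - y² - 1.
Roots in 𝔽_5: h(0) = 4; h(1) = 0 → root; h(2) = 1; h(3) = 3; h(4) = 0 → root.
Linear factors from roots: (y - 1), (y + 1).
Complete factorization: h(y) = (y + 1)·(y - 1)·(y³ + 2y² + 1).
Factor degrees with multiplicity: 1 + 1 + 3 = 5.

1, 1, 3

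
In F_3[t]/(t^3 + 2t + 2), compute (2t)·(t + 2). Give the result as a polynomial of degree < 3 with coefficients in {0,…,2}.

Multiply in F_3[t]: (2t)·(t + 2) = 2t^2 + t.
Reduced: 2t^2 + t.

2t^2 + t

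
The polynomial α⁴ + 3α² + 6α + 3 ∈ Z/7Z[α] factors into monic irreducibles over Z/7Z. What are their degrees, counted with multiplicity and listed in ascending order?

2, 2

Write f(α) = α⁴ + 3α² + 6α + 3.
Complete factorization: f(α) = (α² + 2α + 2)·(α² + 5α + 5).
Factor degrees with multiplicity: 2 + 2 = 4.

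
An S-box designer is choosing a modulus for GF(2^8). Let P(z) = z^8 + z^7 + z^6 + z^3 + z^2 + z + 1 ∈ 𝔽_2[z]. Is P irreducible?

Check for roots in 𝔽_2: P(0) = 1; P(1) = 1.
No roots, so no linear factors.
Monic irreducibles of degree 2 over GF(2): z^2 + z + 1.
None of them divide P (all give nonzero remainder).
Monic irreducibles of degree 3 over GF(2): z^3 + z + 1, z^3 + z^2 + 1.
None of them divide P (all give nonzero remainder).
Monic irreducibles of degree 4 over GF(2): z^4 + z + 1, z^4 + z^3 + 1, z^4 + z^3 + z^2 + z + 1.
None of them divide P (all give nonzero remainder).
No irreducible factor of degree ≤ 4 exists, so P is irreducible over GF(2).

Yes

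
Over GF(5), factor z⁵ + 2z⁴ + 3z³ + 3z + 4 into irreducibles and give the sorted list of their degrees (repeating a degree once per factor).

5

Write h(z) = z⁵ + 2z⁴ + 3z³ + 3z + 4.
Roots in GF(5): h(0) = 4; h(1) = 3; h(2) = 3; h(3) = 4; h(4) = 4.
Complete factorization: h(z) = (z⁵ + 2z⁴ + 3z³ + 3z + 4).
Factor degrees with multiplicity: 5 = 5.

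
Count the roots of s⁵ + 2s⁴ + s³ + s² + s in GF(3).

3

Write g(s) = s⁵ + 2s⁴ + s³ + s² + s.
Evaluate at each of the 3 elements of GF(3):
g(0) = 0 → root; g(1) = 0 → root; g(2) = 0 → root.
Roots: {0, 1, 2}.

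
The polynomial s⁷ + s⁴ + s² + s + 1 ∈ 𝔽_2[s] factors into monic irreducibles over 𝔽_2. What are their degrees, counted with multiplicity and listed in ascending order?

Write h(s) = s⁷ + s⁴ + s² + s + 1.
Roots in 𝔽_2: h(0) = 1; h(1) = 1.
Complete factorization: h(s) = (s² + s + 1)^2·(s³ + s + 1).
Factor degrees with multiplicity: 2 + 2 + 3 = 7.

2, 2, 3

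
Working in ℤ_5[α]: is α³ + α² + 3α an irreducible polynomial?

No

Write f(α) = α³ + α² + 3α.
Check for roots in ℤ_5: f(0) = 0 → root; f(1) = 0 → root; f(2) = 3; f(3) = 0 → root; f(4) = 2.
f(0) = 0, so (α) divides f(α); f is reducible.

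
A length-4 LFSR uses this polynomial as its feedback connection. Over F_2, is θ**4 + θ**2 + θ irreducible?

No

Write f(θ) = θ**4 + θ**2 + θ.
Check for roots in F_2: f(0) = 0 → root; f(1) = 1.
f(0) = 0, so (θ) divides f(θ); f is reducible.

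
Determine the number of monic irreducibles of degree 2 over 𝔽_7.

21

x^(7^2) − x is the product of all monic irreducibles of degree dividing 2; Möbius inversion gives N = (1/2) Σ μ(2/d)·7^d.
Divisors of 2: 1, 2; μ(2/d) for each: -1, 1.
Σ = − 7^1 + 7^2 = 42.
N = 42/2 = 21.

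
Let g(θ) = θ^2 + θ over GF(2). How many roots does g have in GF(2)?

Evaluate at each of the 2 elements of GF(2):
g(0) = 0 → root; g(1) = 0 → root.
Roots: {0, 1}.

2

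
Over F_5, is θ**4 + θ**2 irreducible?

Write f(θ) = θ**4 + θ**2.
Check for roots in F_5: f(0) = 0 → root; f(1) = 2; f(2) = 0 → root; f(3) = 0 → root; f(4) = 2.
f(0) = 0, so (θ) divides f(θ); f is reducible.

No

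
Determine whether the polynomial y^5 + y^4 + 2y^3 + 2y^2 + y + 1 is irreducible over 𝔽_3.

No

Write m(y) = y^5 + y^4 + 2y^3 + 2y^2 + y + 1.
Check for roots in 𝔽_3: m(0) = 1; m(1) = 2; m(2) = 0 → root.
m(2) = 0, so (y − 2) divides m(y); m is reducible.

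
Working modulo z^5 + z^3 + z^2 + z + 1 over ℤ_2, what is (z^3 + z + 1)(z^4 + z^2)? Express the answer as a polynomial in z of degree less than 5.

z^3 + z^2 + z + 1

Multiply in ℤ_2[z]: (z^3 + z + 1)·(z^4 + z^2) = z^7 + z^4 + z^3 + z^2.
Reduce using z^5 ≡ z^3 + z^2 + z + 1 (mod z^5 + z^3 + z^2 + z + 1).
Reduced: z^3 + z^2 + z + 1.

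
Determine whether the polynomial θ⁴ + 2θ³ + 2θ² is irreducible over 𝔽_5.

No

Write g(θ) = θ⁴ + 2θ³ + 2θ².
Check for roots in 𝔽_5: g(0) = 0 → root; g(1) = 0 → root; g(2) = 0 → root; g(3) = 3; g(4) = 1.
g(0) = 0, so (θ) divides g(θ); g is reducible.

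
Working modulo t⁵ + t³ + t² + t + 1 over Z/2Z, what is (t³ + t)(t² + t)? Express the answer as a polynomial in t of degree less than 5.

t^4 + t + 1

Multiply in Z/2Z[t]: (t³ + t)·(t² + t) = t⁵ + t⁴ + t³ + t².
Reduce using t⁵ ≡ t³ + t² + t + 1 (mod t⁵ + t³ + t² + t + 1).
Reduced: t⁴ + t + 1.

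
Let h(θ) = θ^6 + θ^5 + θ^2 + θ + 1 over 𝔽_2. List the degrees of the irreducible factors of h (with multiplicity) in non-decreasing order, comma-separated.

Roots in 𝔽_2: h(0) = 1; h(1) = 1.
Complete factorization: h(θ) = (θ^6 + θ^5 + θ^2 + θ + 1).
Factor degrees with multiplicity: 6 = 6.

6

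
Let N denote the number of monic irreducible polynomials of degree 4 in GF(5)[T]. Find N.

150

By the necklace-counting formula, N_5(4) = (1/4) Σ_{d|4} μ(4/d)·5^d.
Divisors of 4: 1, 2, 4; μ(4/d) for each: 0, -1, 1.
Σ = − 5^2 + 5^4 = 600.
N = 600/4 = 150.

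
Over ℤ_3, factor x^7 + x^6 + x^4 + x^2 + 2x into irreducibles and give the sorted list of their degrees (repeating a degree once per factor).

1, 1, 1, 1, 1, 2

Write h(x) = x^7 + x^6 + x^4 + x^2 + 2x.
Roots in ℤ_3: h(0) = 0 → root; h(1) = 0 → root; h(2) = 0 → root.
Linear factors from roots: (x), (x + 2), (x + 1).
Complete factorization: h(x) = (x)·(x + 1)^2·(x + 2)^2·(x^2 + x + 2).
Factor degrees with multiplicity: 1 + 1 + 1 + 1 + 1 + 2 = 7.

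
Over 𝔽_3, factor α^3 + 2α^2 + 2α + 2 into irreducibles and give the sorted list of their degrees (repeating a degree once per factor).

Write f(α) = α^3 + 2α^2 + 2α + 2.
Roots in 𝔽_3: f(0) = 2; f(1) = 1; f(2) = 1.
Complete factorization: f(α) = (α^3 + 2α^2 + 2α + 2).
Factor degrees with multiplicity: 3 = 3.

3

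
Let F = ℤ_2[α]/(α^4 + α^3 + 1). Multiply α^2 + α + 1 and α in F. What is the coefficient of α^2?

1

Multiply in ℤ_2[α]: (α^2 + α + 1)·(α) = α^3 + α^2 + α.
Reduced: α^3 + α^2 + α.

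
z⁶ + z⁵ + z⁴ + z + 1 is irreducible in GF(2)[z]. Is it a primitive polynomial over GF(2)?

Write f(z) = z⁶ + z⁵ + z⁴ + z + 1.
|GF(2^6)^×| = 2^6 − 1 = 63. Prime factorization: 63 = 3^2·7.
f is primitive ⇔ z has order 63 in GF(2)[z]/(f), i.e. z^(63/q) ≠ 1 for each prime q | 63.
z^(21) mod f = z⁴ + z³ + 1.
z^(9) mod f = z⁵ + z² + z + 1.
None equal 1, so z has full order 63; f is primitive.

Yes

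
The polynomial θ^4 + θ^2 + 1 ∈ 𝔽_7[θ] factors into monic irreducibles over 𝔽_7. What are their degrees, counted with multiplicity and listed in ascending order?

1, 1, 1, 1

Write g(θ) = θ^4 + θ^2 + 1.
Linear factors from roots: (θ + 5), (θ + 4), (θ + 3), (θ + 2).
Complete factorization: g(θ) = (θ + 2)·(θ + 3)·(θ + 4)·(θ + 5).
Factor degrees with multiplicity: 1 + 1 + 1 + 1 = 4.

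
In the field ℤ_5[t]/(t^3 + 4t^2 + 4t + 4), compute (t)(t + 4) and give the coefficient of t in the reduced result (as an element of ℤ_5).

4

Multiply in ℤ_5[t]: (t)·(t + 4) = t^2 + 4t.
Reduced: t^2 + 4t.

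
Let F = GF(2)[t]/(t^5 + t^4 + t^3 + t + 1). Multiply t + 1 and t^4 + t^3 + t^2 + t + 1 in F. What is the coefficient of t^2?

0

Multiply in GF(2)[t]: (t + 1)·(t^4 + t^3 + t^2 + t + 1) = t^5 + 1.
Reduce using t^5 ≡ t^4 + t^3 + t + 1 (mod t^5 + t^4 + t^3 + t + 1).
Reduced: t^4 + t^3 + t.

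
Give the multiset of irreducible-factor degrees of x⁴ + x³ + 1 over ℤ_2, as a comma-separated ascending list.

Write g(x) = x⁴ + x³ + 1.
Roots in ℤ_2: g(0) = 1; g(1) = 1.
Complete factorization: g(x) = (x⁴ + x³ + 1).
Factor degrees with multiplicity: 4 = 4.

4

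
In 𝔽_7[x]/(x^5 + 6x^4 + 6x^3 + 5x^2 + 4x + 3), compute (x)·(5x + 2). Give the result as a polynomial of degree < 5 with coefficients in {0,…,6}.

Multiply in 𝔽_7[x]: (x)·(5x + 2) = 5x^2 + 2x.
Reduced: 5x^2 + 2x.

5x^2 + 2x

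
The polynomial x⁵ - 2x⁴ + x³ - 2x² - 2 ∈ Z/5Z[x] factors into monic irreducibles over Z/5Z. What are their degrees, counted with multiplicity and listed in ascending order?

Write g(x) = x⁵ - 2x⁴ + x³ - 2x² - 2.
Roots in Z/5Z: g(0) = 3; g(1) = 1; g(2) = 3; g(3) = 3; g(4) = 2.
Complete factorization: g(x) = (x⁵ - 2x⁴ + x³ - 2x² - 2).
Factor degrees with multiplicity: 5 = 5.

5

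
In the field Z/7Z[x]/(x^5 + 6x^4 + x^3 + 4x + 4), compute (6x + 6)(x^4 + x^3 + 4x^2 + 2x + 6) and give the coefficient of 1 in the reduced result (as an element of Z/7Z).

Multiply in Z/7Z[x]: (6x + 6)·(x^4 + x^3 + 4x^2 + 2x + 6) = 6x^5 + 5x^4 + 2x^3 + x^2 + 6x + 1.
Reduce using x^5 ≡ x^4 + 6x^3 + 3x + 3 (mod x^5 + 6x^4 + x^3 + 4x + 4).
Reduced: 4x^4 + 3x^3 + x^2 + 3x + 5.

5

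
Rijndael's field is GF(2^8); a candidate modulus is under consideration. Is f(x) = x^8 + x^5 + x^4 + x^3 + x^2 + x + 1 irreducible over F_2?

Yes

Check for roots in F_2: f(0) = 1; f(1) = 1.
No roots, so no linear factors.
Monic irreducibles of degree 2 over GF(2): x^2 + x + 1.
None of them divide f (all give nonzero remainder).
Monic irreducibles of degree 3 over GF(2): x^3 + x + 1, x^3 + x^2 + 1.
None of them divide f (all give nonzero remainder).
Monic irreducibles of degree 4 over GF(2): x^4 + x + 1, x^4 + x^3 + 1, x^4 + x^3 + x^2 + x + 1.
None of them divide f (all give nonzero remainder).
No irreducible factor of degree ≤ 4 exists, so f is irreducible over GF(2).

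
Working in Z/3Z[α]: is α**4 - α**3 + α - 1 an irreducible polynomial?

No

Write f(α) = α**4 - α**3 + α - 1.
Check for roots in Z/3Z: f(0) = 2; f(1) = 0 → root; f(2) = 0 → root.
f(1) = 0, so (α − 1) divides f(α); f is reducible.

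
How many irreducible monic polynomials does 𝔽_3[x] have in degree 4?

By the necklace-counting formula, N_3(4) = (1/4) Σ_{d|4} μ(4/d)·3^d.
Divisors of 4: 1, 2, 4; μ(4/d) for each: 0, -1, 1.
Σ = − 3^2 + 3^4 = 72.
N = 72/4 = 18.

18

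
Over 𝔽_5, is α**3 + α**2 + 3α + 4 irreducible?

Yes

Write m(α) = α**3 + α**2 + 3α + 4.
Check for roots in 𝔽_5: m(0) = 4; m(1) = 4; m(2) = 2; m(3) = 4; m(4) = 1.
No roots. A degree-3 polynomial over a field with no linear factor is irreducible.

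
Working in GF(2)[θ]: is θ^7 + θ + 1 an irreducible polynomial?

Write h(θ) = θ^7 + θ + 1.
Check for roots in GF(2): h(0) = 1; h(1) = 1.
No roots, so no linear factors.
Monic irreducibles of degree 2 over GF(2): θ^2 + θ + 1.
None of them divide h (all give nonzero remainder).
Monic irreducibles of degree 3 over GF(2): θ^3 + θ + 1, θ^3 + θ^2 + 1.
None of them divide h (all give nonzero remainder).
No irreducible factor of degree ≤ 3 exists, so h is irreducible over GF(2).

Yes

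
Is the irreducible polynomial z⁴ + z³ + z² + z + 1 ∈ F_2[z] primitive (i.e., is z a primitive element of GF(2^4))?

No

Write f(z) = z⁴ + z³ + z² + z + 1.
|GF(2^4)^×| = 2^4 − 1 = 15. Prime factorization: 15 = 3·5.
f is primitive ⇔ z has order 15 in GF(2)[z]/(f), i.e. z^(15/q) ≠ 1 for each prime q | 15.
z^(5) mod f = 1
z^(3) mod f = z³.
Since z^(5) = 1, the order of z divides 5 < 15; not primitive.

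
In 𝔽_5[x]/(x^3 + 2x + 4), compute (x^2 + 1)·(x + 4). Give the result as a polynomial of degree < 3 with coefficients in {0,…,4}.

Multiply in 𝔽_5[x]: (x^2 + 1)·(x + 4) = x^3 + 4x^2 + x + 4.
Reduce using x^3 ≡ 3x + 1 (mod x^3 + 2x + 4).
Reduced: 4x^2 + 4x.

4x^2 + 4x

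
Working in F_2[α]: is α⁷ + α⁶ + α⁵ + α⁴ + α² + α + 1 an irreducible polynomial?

Write f(α) = α⁷ + α⁶ + α⁵ + α⁴ + α² + α + 1.
Check for roots in F_2: f(0) = 1; f(1) = 1.
No roots, so no linear factors.
Monic irreducibles of degree 2 over GF(2): α² + α + 1.
None of them divide f (all give nonzero remainder).
Monic irreducibles of degree 3 over GF(2): α³ + α + 1, α³ + α² + 1.
None of them divide f (all give nonzero remainder).
No irreducible factor of degree ≤ 3 exists, so f is irreducible over GF(2).

Yes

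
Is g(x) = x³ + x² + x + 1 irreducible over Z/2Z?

No

Check for roots in Z/2Z: g(0) = 1; g(1) = 0 → root.
g(1) = 0, so (x − 1) divides g(x); g is reducible.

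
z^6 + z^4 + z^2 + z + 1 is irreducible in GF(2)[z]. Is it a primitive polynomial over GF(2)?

No

Write f(z) = z^6 + z^4 + z^2 + z + 1.
|GF(2^6)^×| = 2^6 − 1 = 63. Prime factorization: 63 = 3^2·7.
f is primitive ⇔ z has order 63 in GF(2)[z]/(f), i.e. z^(63/q) ≠ 1 for each prime q | 63.
z^(21) mod f = 1
z^(9) mod f = z^4 + z^2 + z.
Since z^(21) = 1, the order of z divides 21 < 63; not primitive.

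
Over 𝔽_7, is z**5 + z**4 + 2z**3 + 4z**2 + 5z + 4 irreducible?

Yes

Write P(z) = z**5 + z**4 + 2z**3 + 4z**2 + 5z + 4.
Check for roots in 𝔽_7: P(0) = 4; P(1) = 3; P(2) = 3; P(3) = 6; P(4) = 5; P(5) = 6; P(6) = 1.
No roots, so no linear factors.
Degree-2 irreducible divisors: test the 21 monic irreducibles of degree 2 over GF(7).
None of them divide P (all give nonzero remainder).
No irreducible factor of degree ≤ 2 exists, so P is irreducible over GF(7).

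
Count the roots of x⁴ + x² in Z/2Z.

Write P(x) = x⁴ + x².
Evaluate at each of the 2 elements of Z/2Z:
P(0) = 0 → root; P(1) = 0 → root.
Roots: {0, 1}.

2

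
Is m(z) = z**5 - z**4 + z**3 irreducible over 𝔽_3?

Check for roots in 𝔽_3: m(0) = 0 → root; m(1) = 1; m(2) = 0 → root.
m(0) = 0, so (z) divides m(z); m is reducible.

No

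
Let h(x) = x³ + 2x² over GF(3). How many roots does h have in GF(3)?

Evaluate at each of the 3 elements of GF(3):
h(0) = 0 → root; h(1) = 0 → root; h(2) = 1.
Roots: {0, 1}.

2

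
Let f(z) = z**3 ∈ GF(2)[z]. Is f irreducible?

No

Check for roots in GF(2): f(0) = 0 → root; f(1) = 1.
f(0) = 0, so (z) divides f(z); f is reducible.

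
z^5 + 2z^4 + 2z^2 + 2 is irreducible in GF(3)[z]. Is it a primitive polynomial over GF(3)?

Write f(z) = z^5 + 2z^4 + 2z^2 + 2.
|GF(3^5)^×| = 3^5 − 1 = 242. Prime factorization: 242 = 2·11^2.
f is primitive ⇔ z has order 242 in GF(3)[z]/(f), i.e. z^(242/q) ≠ 1 for each prime q | 242.
z^(121) mod f = 1
z^(22) mod f = z^4 + z^3 + 2z^2.
Since z^(121) = 1, the order of z divides 121 < 242; not primitive.

No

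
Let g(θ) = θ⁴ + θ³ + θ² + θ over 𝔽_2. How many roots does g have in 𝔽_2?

2

Evaluate at each of the 2 elements of 𝔽_2:
g(0) = 0 → root; g(1) = 0 → root.
Roots: {0, 1}.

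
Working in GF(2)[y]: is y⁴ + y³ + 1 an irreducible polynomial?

Write m(y) = y⁴ + y³ + 1.
Check for roots in GF(2): m(0) = 1; m(1) = 1.
No roots, so no linear factors.
Monic irreducibles of degree 2 over GF(2): y² + y + 1.
None of them divide m (all give nonzero remainder).
No irreducible factor of degree ≤ 2 exists, so m is irreducible over GF(2).

Yes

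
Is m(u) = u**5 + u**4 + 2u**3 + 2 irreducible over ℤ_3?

Check for roots in ℤ_3: m(0) = 2; m(1) = 0 → root; m(2) = 0 → root.
m(1) = 0, so (u − 1) divides m(u); m is reducible.

No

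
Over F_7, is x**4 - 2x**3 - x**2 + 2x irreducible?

No

Write h(x) = x**4 - 2x**3 - x**2 + 2x.
Check for roots in F_7: h(0) = 0 → root; h(1) = 0 → root; h(2) = 0 → root; h(3) = 3; h(4) = 1; h(5) = 3; h(6) = 0 → root.
h(0) = 0, so (x) divides h(x); h is reducible.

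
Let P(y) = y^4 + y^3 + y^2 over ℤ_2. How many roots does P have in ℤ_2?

Evaluate at each of the 2 elements of ℤ_2:
P(0) = 0 → root; P(1) = 1.
Roots: {0}.

1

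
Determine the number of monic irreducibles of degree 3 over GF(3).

Gauss's count: N_{3}(3) = (1/3) Σ_{d|3} μ(3/d)·3^d.
Divisors of 3: 1, 3; μ(3/d) for each: -1, 1.
Σ = − 3^1 + 3^3 = 24.
N = 24/3 = 8.

8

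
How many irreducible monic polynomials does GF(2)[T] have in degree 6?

x^(2^6) − x is the product of all monic irreducibles of degree dividing 6; Möbius inversion gives N = (1/6) Σ μ(6/d)·2^d.
Divisors of 6: 1, 2, 3, 6; μ(6/d) for each: 1, -1, -1, 1.
Σ = 2^1 − 2^2 − 2^3 + 2^6 = 54.
N = 54/6 = 9.

9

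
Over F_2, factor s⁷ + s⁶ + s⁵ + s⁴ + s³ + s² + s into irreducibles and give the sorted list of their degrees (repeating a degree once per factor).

Write f(s) = s⁷ + s⁶ + s⁵ + s⁴ + s³ + s² + s.
Roots in F_2: f(0) = 0 → root; f(1) = 1.
Linear factors from roots: (s).
Complete factorization: f(s) = (s)·(s³ + s + 1)·(s³ + s² + 1).
Factor degrees with multiplicity: 1 + 3 + 3 = 7.

1, 3, 3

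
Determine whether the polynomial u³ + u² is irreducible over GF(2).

Write P(u) = u³ + u².
Check for roots in GF(2): P(0) = 0 → root; P(1) = 0 → root.
P(0) = 0, so (u) divides P(u); P is reducible.

No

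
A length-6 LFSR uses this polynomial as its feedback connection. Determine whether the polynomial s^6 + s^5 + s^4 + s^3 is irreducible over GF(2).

Write f(s) = s^6 + s^5 + s^4 + s^3.
Check for roots in GF(2): f(0) = 0 → root; f(1) = 0 → root.
f(0) = 0, so (s) divides f(s); f is reducible.

No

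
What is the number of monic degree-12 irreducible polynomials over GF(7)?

1153430600

x^(7^12) − x is the product of all monic irreducibles of degree dividing 12; Möbius inversion gives N = (1/12) Σ μ(12/d)·7^d.
Divisors of 12: 1, 2, 3, 4, 6, 12; μ(12/d) for each: 0, 1, 0, -1, -1, 1.
Σ = 7^2 − 7^4 − 7^6 + 7^12 = 13841167200.
N = 13841167200/12 = 1153430600.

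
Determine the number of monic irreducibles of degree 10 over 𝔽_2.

The number of monic irreducibles of degree 10 over GF(2) is (1/10)·Σ_{d∣10} μ(10/d) 2^d.
Divisors of 10: 1, 2, 5, 10; μ(10/d) for each: 1, -1, -1, 1.
Σ = 2^1 − 2^2 − 2^5 + 2^10 = 990.
N = 990/10 = 99.

99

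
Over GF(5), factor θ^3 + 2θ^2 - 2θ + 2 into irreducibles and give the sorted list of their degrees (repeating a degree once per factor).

Write g(θ) = θ^3 + 2θ^2 - 2θ + 2.
Roots in GF(5): g(0) = 2; g(1) = 3; g(2) = 4; g(3) = 1; g(4) = 0 → root.
Linear factors from roots: (θ + 1).
Complete factorization: g(θ) = (θ + 1)·(θ^2 + θ + 2).
Factor degrees with multiplicity: 1 + 2 = 3.

1, 2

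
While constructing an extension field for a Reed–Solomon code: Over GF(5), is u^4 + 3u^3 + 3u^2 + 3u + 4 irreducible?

Yes

Write g(u) = u^4 + 3u^3 + 3u^2 + 3u + 4.
Check for roots in GF(5): g(0) = 4; g(1) = 4; g(2) = 2; g(3) = 2; g(4) = 2.
No roots, so no linear factors.
Degree-2 irreducible divisors: test the 10 monic irreducibles of degree 2 over GF(5).
None of them divide g (all give nonzero remainder).
No irreducible factor of degree ≤ 2 exists, so g is irreducible over GF(5).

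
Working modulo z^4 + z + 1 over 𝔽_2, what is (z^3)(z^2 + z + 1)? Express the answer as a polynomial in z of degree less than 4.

z^3 + z^2 + 1

Multiply in 𝔽_2[z]: (z^3)·(z^2 + z + 1) = z^5 + z^4 + z^3.
Reduce using z^4 ≡ z + 1 (mod z^4 + z + 1).
Reduced: z^3 + z^2 + 1.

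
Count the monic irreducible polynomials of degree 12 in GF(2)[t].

335

By the necklace-counting formula, N_2(12) = (1/12) Σ_{d|12} μ(12/d)·2^d.
Divisors of 12: 1, 2, 3, 4, 6, 12; μ(12/d) for each: 0, 1, 0, -1, -1, 1.
Σ = 2^2 − 2^4 − 2^6 + 2^12 = 4020.
N = 4020/12 = 335.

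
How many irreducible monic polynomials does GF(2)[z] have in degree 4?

The number of monic irreducibles of degree 4 over GF(2) is (1/4)·Σ_{d∣4} μ(4/d) 2^d.
Divisors of 4: 1, 2, 4; μ(4/d) for each: 0, -1, 1.
Σ = − 2^2 + 2^4 = 12.
N = 12/4 = 3.

3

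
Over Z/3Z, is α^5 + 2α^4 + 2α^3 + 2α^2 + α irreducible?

No

Write g(α) = α^5 + 2α^4 + 2α^3 + 2α^2 + α.
Check for roots in Z/3Z: g(0) = 0 → root; g(1) = 2; g(2) = 0 → root.
g(0) = 0, so (α) divides g(α); g is reducible.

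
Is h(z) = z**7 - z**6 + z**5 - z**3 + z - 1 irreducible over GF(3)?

Check for roots in GF(3): h(0) = 2; h(1) = 0 → root; h(2) = 2.
h(1) = 0, so (z − 1) divides h(z); h is reducible.

No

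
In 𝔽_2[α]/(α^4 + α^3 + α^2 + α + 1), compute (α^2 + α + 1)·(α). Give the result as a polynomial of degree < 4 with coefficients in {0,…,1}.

Multiply in 𝔽_2[α]: (α^2 + α + 1)·(α) = α^3 + α^2 + α.
Reduced: α^3 + α^2 + α.

α^3 + α^2 + α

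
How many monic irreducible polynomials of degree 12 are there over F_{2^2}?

By the necklace-counting formula, N_4(12) = (1/12) Σ_{d|12} μ(12/d)·4^d.
Divisors of 12: 1, 2, 3, 4, 6, 12; μ(12/d) for each: 0, 1, 0, -1, -1, 1.
Σ = 4^2 − 4^4 − 4^6 + 4^12 = 16772880.
N = 16772880/12 = 1397740.

1397740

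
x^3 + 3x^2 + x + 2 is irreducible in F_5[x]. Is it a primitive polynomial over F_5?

Yes

Write f(x) = x^3 + 3x^2 + x + 2.
|GF(5^3)^×| = 5^3 − 1 = 124. Prime factorization: 124 = 2^2·31.
f is primitive ⇔ x has order 124 in GF(5)[x]/(f), i.e. x^(124/q) ≠ 1 for each prime q | 124.
x^(62) mod f = 4.
x^(4) mod f = 3x^2 + x + 1.
None equal 1, so x has full order 124; f is primitive.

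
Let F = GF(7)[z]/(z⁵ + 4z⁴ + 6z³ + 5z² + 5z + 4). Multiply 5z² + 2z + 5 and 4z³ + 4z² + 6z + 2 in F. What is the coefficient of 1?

Multiply in GF(7)[z]: (5z² + 2z + 5)·(4z³ + 4z² + 6z + 2) = 6z⁵ + 2z³ + 6z + 3.
Reduce using z⁵ ≡ 3z⁴ + z³ + 2z² + 2z + 3 (mod z⁵ + 4z⁴ + 6z³ + 5z² + 5z + 4).
Reduced: 4z⁴ + z³ + 5z² + 4z.

0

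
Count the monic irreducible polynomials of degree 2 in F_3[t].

3

The number of monic irreducibles of degree 2 over GF(3) is (1/2)·Σ_{d∣2} μ(2/d) 3^d.
Divisors of 2: 1, 2; μ(2/d) for each: -1, 1.
Σ = − 3^1 + 3^2 = 6.
N = 6/2 = 3.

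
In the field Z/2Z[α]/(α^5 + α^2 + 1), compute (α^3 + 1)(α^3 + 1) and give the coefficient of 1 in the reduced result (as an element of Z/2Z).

1

Multiply in Z/2Z[α]: (α^3 + 1)·(α^3 + 1) = α^6 + 1.
Reduce using α^5 ≡ α^2 + 1 (mod α^5 + α^2 + 1).
Reduced: α^3 + α + 1.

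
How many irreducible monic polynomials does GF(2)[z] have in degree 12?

335

Gauss's count: N_{2}(12) = (1/12) Σ_{d|12} μ(12/d)·2^d.
Divisors of 12: 1, 2, 3, 4, 6, 12; μ(12/d) for each: 0, 1, 0, -1, -1, 1.
Σ = 2^2 − 2^4 − 2^6 + 2^12 = 4020.
N = 4020/12 = 335.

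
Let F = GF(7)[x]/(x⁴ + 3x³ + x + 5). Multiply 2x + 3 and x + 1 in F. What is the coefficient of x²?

Multiply in GF(7)[x]: (2x + 3)·(x + 1) = 2x² + 5x + 3.
Reduced: 2x² + 5x + 3.

2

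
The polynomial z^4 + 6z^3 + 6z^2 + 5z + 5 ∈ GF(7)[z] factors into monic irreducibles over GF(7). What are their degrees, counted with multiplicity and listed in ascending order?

4

Write g(z) = z^4 + 6z^3 + 6z^2 + 5z + 5.
Complete factorization: g(z) = (z^4 + 6z^3 + 6z^2 + 5z + 5).
Factor degrees with multiplicity: 4 = 4.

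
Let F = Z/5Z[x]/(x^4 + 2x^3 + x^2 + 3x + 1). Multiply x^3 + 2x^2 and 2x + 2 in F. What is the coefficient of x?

4

Multiply in Z/5Z[x]: (x^3 + 2x^2)·(2x + 2) = 2x^4 + x^3 + 4x^2.
Reduce using x^4 ≡ 3x^3 + 4x^2 + 2x + 4 (mod x^4 + 2x^3 + x^2 + 3x + 1).
Reduced: 2x^3 + 2x^2 + 4x + 3.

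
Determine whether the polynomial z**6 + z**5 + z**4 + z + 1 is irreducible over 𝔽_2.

Yes

Write f(z) = z**6 + z**5 + z**4 + z + 1.
Check for roots in 𝔽_2: f(0) = 1; f(1) = 1.
No roots, so no linear factors.
Monic irreducibles of degree 2 over GF(2): z**2 + z + 1.
None of them divide f (all give nonzero remainder).
Monic irreducibles of degree 3 over GF(2): z**3 + z + 1, z**3 + z**2 + 1.
None of them divide f (all give nonzero remainder).
No irreducible factor of degree ≤ 3 exists, so f is irreducible over GF(2).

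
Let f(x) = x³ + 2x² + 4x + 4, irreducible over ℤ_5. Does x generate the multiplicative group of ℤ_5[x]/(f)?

|GF(5^3)^×| = 5^3 − 1 = 124. Prime factorization: 124 = 2^2·31.
f is primitive ⇔ x has order 124 in GF(5)[x]/(f), i.e. x^(124/q) ≠ 1 for each prime q | 124.
x^(62) mod f = 1
x^(4) mod f = 4x + 3.
Since x^(62) = 1, the order of x divides 62 < 124; not primitive.

No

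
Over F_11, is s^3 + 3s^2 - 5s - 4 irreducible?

No

Write h(s) = s^3 + 3s^2 - 5s - 4.
Check each element of F_11 for a root: h(0)=7, h(1)=6, h(2)=6, h(3)=2, h(4)=0, h(5)=6, h(6)=4, h(7)=0, h(8)=0, h(9)=10, h(10)=3.
h(4) = 0, so (s − 4) divides h(s); h is reducible.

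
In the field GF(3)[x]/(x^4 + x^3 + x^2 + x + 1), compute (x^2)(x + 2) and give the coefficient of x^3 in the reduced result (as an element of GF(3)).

1

Multiply in GF(3)[x]: (x^2)·(x + 2) = x^3 + 2x^2.
Reduced: x^3 + 2x^2.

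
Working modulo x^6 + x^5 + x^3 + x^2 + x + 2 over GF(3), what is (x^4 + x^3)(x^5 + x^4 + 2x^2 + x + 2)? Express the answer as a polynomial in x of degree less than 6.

x^4 + x^3 + 2x + 1

Multiply in GF(3)[x]: (x^4 + x^3)·(x^5 + x^4 + 2x^2 + x + 2) = x^9 + 2x^8 + x^7 + 2x^6 + 2x^3.
Reduce using x^6 ≡ 2x^5 + 2x^3 + 2x^2 + 2x + 1 (mod x^6 + x^5 + x^3 + x^2 + x + 2).
Reduced: x^4 + x^3 + 2x + 1.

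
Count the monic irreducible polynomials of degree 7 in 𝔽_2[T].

The number of monic irreducibles of degree 7 over GF(2) is (1/7)·Σ_{d∣7} μ(7/d) 2^d.
Divisors of 7: 1, 7; μ(7/d) for each: -1, 1.
Σ = − 2^1 + 2^7 = 126.
N = 126/7 = 18.

18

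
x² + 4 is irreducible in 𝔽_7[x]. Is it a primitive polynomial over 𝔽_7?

No

Write f(x) = x² + 4.
|GF(7^2)^×| = 7^2 − 1 = 48. Prime factorization: 48 = 2^4·3.
f is primitive ⇔ x has order 48 in GF(7)[x]/(f), i.e. x^(48/q) ≠ 1 for each prime q | 48.
x^(24) mod f = 1
x^(16) mod f = 2.
Since x^(24) = 1, the order of x divides 24 < 48; not primitive.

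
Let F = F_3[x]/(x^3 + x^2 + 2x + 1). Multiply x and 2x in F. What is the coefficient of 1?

0

Multiply in F_3[x]: (x)·(2x) = 2x^2.
Reduced: 2x^2.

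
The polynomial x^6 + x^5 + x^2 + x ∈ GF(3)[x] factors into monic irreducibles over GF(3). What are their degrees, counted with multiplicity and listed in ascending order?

1, 1, 2, 2

Write g(x) = x^6 + x^5 + x^2 + x.
Roots in GF(3): g(0) = 0 → root; g(1) = 1; g(2) = 0 → root.
Linear factors from roots: (x), (x + 1).
Complete factorization: g(x) = (x)·(x + 1)·(x^2 + x - 1)·(x^2 - x - 1).
Factor degrees with multiplicity: 1 + 1 + 2 + 2 = 6.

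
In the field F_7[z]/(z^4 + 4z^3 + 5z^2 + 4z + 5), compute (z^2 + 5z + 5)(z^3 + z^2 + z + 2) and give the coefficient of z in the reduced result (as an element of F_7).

2

Multiply in F_7[z]: (z^2 + 5z + 5)·(z^3 + z^2 + z + 2) = z^5 + 6z^4 + 4z^3 + 5z^2 + z + 3.
Reduce using z^4 ≡ 3z^3 + 2z^2 + 3z + 2 (mod z^4 + 4z^3 + 5z^2 + 4z + 5).
Reduced: 5z^3 + 5z^2 + 2z.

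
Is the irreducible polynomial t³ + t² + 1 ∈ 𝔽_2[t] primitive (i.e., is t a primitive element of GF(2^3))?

Write f(t) = t³ + t² + 1.
|GF(2^3)^×| = 2^3 − 1 = 7. Prime factorization: 7 = 7.
f is primitive ⇔ t has order 7 in GF(2)[t]/(f), i.e. t^(7/q) ≠ 1 for each prime q | 7.
t^(1) mod f = t.
None equal 1, so t has full order 7; f is primitive.

Yes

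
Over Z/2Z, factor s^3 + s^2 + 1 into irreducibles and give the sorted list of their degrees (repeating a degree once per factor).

3

Write h(s) = s^3 + s^2 + 1.
Roots in Z/2Z: h(0) = 1; h(1) = 1.
Complete factorization: h(s) = (s^3 + s^2 + 1).
Factor degrees with multiplicity: 3 = 3.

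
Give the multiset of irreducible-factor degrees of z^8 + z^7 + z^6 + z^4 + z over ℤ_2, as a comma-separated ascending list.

1, 2, 2, 3

Write h(z) = z^8 + z^7 + z^6 + z^4 + z.
Roots in ℤ_2: h(0) = 0 → root; h(1) = 1.
Linear factors from roots: (z).
Complete factorization: h(z) = (z)·(z^2 + z + 1)^2·(z^3 + z^2 + 1).
Factor degrees with multiplicity: 1 + 2 + 2 + 3 = 8.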